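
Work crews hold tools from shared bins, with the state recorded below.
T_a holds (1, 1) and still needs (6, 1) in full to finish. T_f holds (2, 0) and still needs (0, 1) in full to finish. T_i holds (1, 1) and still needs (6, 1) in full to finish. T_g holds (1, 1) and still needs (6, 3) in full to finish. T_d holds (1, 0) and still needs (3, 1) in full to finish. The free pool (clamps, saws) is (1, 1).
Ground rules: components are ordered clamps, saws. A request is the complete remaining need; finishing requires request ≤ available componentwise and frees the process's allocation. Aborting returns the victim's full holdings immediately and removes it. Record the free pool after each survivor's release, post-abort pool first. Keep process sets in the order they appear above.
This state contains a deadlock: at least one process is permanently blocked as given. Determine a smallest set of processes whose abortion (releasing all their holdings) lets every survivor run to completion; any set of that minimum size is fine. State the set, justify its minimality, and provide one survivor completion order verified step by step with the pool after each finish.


Minimum abort set: T_a and T_g.
Key observation: no ordering could ever have run T_i before the abort of T_a and T_g; with (2, 2) back in the pool it fits at step 3.
No one abort is enough; case by case: T_a alone leaves T_i blocked (short on clamps); T_f alone leaves T_a blocked (short on clamps); T_i alone leaves T_a blocked (short on clamps); T_g alone leaves T_a blocked (short on clamps); T_d alone leaves T_a blocked (short on clamps).
The survivors complete as T_d, T_f, T_i. Walking it through (starting from the post-abort pool):
  pool = (3, 3)
  run T_d (needs (3, 1), free (3, 3)); after release of (1, 0) the pool is (4, 3)
  run T_f (needs (0, 1), free (4, 3)); after release of (2, 0) the pool is (6, 3)
  run T_i (needs (6, 1), free (6, 3)); after release of (1, 1) the pool is (7, 4)


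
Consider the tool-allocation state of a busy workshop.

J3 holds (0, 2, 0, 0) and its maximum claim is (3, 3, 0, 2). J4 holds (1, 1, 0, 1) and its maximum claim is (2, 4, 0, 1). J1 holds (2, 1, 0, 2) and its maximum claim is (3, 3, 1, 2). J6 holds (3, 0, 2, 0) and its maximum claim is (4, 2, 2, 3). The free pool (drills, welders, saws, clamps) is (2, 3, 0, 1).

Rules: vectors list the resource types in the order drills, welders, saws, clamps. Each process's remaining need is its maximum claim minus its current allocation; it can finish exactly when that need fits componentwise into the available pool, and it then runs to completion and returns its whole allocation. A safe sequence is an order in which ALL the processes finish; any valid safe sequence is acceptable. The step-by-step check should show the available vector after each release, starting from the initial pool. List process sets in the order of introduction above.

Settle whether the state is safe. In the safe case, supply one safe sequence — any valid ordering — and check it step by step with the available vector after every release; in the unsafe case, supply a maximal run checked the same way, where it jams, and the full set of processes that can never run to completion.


UNSAFE.
Key observation: after J4, J3 the pool peaks at (3, 6, 0, 2), and each blocked process is short somewhere: J1 on saws; J6 on clamps.
Going as far as possible: J4, J3; after that, nothing fits. Check, step by step:
  pool = (2, 3, 0, 1)
  J4 needs (1, 3, 0, 0) <= (2, 3, 0, 1) -> finishes; pool += (1, 1, 0, 1) = (3, 4, 0, 2)
  J3 needs (3, 1, 0, 2) <= (3, 4, 0, 2) -> finishes; pool += (0, 2, 0, 0) = (3, 6, 0, 2)
  blocked: J1 wants (1, 2, 1, 0), pool (3, 6, 0, 2) — not enough saws
  blocked: J6 wants (1, 2, 0, 3), pool (3, 6, 0, 2) — not enough clamps
Never able to finish: J1 and J6.


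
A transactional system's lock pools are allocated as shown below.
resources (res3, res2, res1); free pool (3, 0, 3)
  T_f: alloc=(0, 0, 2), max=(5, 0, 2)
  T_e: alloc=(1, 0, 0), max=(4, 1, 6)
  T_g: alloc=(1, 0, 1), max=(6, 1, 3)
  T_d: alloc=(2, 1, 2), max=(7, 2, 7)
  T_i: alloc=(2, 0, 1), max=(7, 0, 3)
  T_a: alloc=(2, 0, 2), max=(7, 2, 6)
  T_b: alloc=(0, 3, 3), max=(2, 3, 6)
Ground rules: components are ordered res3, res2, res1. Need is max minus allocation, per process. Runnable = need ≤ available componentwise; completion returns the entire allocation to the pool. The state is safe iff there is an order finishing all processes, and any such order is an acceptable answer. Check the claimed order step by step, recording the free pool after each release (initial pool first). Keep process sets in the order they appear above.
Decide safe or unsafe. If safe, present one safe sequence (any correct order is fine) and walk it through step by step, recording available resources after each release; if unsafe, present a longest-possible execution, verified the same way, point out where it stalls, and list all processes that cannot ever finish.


The state is UNSAFE.
Key observation: res3 is the bottleneck — with T_b, T_e done the pool holds (4, 3, 6), short of every remaining need.
Going as far as possible: T_b, T_e; after that, nothing fits. Verifying each step:
  pool = (3, 0, 3)
  T_b: need (2, 0, 3) fits (3, 0, 3); releases (0, 3, 3), pool now (3, 3, 6)
  T_e: need (3, 1, 6) fits (3, 3, 6); releases (1, 0, 0), pool now (4, 3, 6)
  blocked: T_f wants (5, 0, 0), pool (4, 3, 6) — not enough res3
  blocked: T_g wants (5, 1, 2), pool (4, 3, 6) — not enough res3
  blocked: T_d wants (5, 1, 5), pool (4, 3, 6) — not enough res3
  blocked: T_i wants (5, 0, 2), pool (4, 3, 6) — not enough res3
  blocked: T_a wants (5, 2, 4), pool (4, 3, 6) — not enough res3
Processes that can never finish: T_f, T_g, T_d, T_i and T_a.


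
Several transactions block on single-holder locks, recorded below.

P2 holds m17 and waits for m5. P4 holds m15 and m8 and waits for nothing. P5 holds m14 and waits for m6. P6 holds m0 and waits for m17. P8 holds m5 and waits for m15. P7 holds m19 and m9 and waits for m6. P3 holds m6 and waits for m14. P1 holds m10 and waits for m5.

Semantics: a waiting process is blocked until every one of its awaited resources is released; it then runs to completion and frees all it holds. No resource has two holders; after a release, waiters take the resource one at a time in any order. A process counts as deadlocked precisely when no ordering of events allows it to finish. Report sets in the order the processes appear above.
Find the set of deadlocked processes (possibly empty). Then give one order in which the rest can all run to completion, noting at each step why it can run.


Deadlocked set: P5, P7 and P3.
Key observation: the waits loop around P5 -> P3 -> P5 with no way out; P7 waits into the deadlock from upstream.
One completion order for the rest: P4, P8, P2, P6, P1.
Walking it through:
  P4 waits on nothing -> runs at once and releases m15 and m8
  P8: everything it awaited (m15) is free; runs, freeing m5
  P2: everything it awaited (m5) is free; runs, freeing m17
  P6: everything it awaited (m17) is free; runs, freeing m0
  P1: everything it awaited (m5) is free; runs, freeing m10


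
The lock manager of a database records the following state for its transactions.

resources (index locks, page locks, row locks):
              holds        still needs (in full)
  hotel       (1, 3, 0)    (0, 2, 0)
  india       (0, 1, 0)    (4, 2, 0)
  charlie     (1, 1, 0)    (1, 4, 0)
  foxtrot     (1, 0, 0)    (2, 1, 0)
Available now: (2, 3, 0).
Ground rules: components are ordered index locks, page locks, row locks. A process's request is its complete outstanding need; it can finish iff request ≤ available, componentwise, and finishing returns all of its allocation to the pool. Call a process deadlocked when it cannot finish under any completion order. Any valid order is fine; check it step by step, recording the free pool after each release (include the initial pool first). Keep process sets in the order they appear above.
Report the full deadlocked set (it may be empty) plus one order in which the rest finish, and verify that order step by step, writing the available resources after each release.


Nothing here is deadlocked.
Key observation: there is always a runnable process — foxtrot first — so the state unwinds completely.
One completion order for the rest: foxtrot, hotel, charlie, india. Walking it through:
  pool = (2, 3, 0)
  foxtrot needs (2, 1, 0) <= (2, 3, 0) -> finishes; pool += (1, 0, 0) = (3, 3, 0)
  hotel needs (0, 2, 0) <= (3, 3, 0) -> finishes; pool += (1, 3, 0) = (4, 6, 0)
  charlie needs (1, 4, 0) <= (4, 6, 0) -> finishes; pool += (1, 1, 0) = (5, 7, 0)
  india needs (4, 2, 0) <= (5, 7, 0) -> finishes; pool += (0, 1, 0) = (5, 8, 0)


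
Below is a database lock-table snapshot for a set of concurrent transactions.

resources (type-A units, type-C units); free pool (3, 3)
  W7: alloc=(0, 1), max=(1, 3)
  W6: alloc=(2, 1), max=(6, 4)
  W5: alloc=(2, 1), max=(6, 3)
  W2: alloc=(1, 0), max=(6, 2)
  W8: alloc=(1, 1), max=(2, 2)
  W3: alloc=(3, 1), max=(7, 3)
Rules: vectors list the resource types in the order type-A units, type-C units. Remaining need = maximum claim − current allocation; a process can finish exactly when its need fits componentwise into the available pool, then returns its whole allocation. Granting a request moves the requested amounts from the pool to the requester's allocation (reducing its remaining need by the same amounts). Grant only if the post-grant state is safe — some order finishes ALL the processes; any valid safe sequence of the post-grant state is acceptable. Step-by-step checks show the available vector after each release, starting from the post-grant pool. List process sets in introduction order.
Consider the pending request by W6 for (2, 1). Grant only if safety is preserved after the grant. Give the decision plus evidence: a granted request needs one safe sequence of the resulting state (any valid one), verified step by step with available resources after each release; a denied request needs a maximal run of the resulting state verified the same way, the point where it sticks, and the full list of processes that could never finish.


GRANT — the state after the grant stays safe, e.g. via W8, W6, W5, W7, W3, W2.
Key observation: after the grant the pool drops to (1, 2), which still lets W8 finish first and unwind the rest.
Step-by-step check of the post-grant state:
  pool = (1, 2)
  W8: need (1, 1) fits (1, 2); releases (1, 1), pool now (2, 3)
  W6: need (2, 2) fits (2, 3); releases (4, 2), pool now (6, 5)
  W5: need (4, 2) fits (6, 5); releases (2, 1), pool now (8, 6)
  W7: need (1, 2) fits (8, 6); releases (0, 1), pool now (8, 7)
  W3: need (4, 2) fits (8, 7); releases (3, 1), pool now (11, 8)
  W2: need (5, 2) fits (11, 8); releases (1, 0), pool now (12, 8)


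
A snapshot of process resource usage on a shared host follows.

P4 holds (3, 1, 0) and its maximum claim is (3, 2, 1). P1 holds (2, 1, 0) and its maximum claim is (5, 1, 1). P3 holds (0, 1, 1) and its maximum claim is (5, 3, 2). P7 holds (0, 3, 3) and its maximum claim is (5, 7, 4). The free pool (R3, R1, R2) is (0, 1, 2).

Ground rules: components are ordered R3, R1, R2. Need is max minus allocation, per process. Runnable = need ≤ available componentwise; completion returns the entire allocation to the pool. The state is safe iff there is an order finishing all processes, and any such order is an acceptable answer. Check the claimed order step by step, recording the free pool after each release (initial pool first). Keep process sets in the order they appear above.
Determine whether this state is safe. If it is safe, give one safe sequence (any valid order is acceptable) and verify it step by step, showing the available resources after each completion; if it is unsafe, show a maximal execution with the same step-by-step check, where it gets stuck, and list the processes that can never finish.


SAFE. One safe sequence: P4, P1, P3, P7.
Key observation: reading the order forward, P4 is the first process whose need (0, 1, 1) meets the free pool (0, 1, 2) exactly on a resource it requests.
Step-by-step check:
  pool = (0, 1, 2)
  run P4 (needs (0, 1, 1), free (0, 1, 2)); after release of (3, 1, 0) the pool is (3, 2, 2)
  run P1 (needs (3, 0, 1), free (3, 2, 2)); after release of (2, 1, 0) the pool is (5, 3, 2)
  run P3 (needs (5, 2, 1), free (5, 3, 2)); after release of (0, 1, 1) the pool is (5, 4, 3)
  run P7 (needs (5, 4, 1), free (5, 4, 3)); after release of (0, 3, 3) the pool is (5, 7, 6)


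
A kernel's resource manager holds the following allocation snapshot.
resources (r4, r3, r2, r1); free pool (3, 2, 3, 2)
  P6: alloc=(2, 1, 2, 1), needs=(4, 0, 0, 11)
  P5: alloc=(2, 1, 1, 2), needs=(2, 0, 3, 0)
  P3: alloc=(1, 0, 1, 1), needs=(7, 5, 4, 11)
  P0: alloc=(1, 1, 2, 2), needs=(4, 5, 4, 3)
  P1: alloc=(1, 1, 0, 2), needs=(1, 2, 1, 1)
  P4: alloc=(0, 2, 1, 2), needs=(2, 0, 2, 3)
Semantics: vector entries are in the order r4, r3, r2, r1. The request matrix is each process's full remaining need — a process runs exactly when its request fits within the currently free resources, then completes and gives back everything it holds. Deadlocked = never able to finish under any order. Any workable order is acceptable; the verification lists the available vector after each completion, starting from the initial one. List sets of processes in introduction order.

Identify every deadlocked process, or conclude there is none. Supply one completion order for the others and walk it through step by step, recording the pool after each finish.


Deadlocked set: P6 and P3.
Key observation: even finishing P5, P4, P0, P1 leaves just (7, 7, 7, 10) free — too little r1 for any of the remaining processes.
One completion order for the rest: P5, P4, P0, P1. Check, step by step:
  pool = (3, 2, 3, 2)
  P5: need (2, 0, 3, 0) fits (3, 2, 3, 2); releases (2, 1, 1, 2), pool now (5, 3, 4, 4)
  P4: need (2, 0, 2, 3) fits (5, 3, 4, 4); releases (0, 2, 1, 2), pool now (5, 5, 5, 6)
  P0: need (4, 5, 4, 3) fits (5, 5, 5, 6); releases (1, 1, 2, 2), pool now (6, 6, 7, 8)
  P1: need (1, 2, 1, 1) fits (6, 6, 7, 8); releases (1, 1, 0, 2), pool now (7, 7, 7, 10)
None of the blocked processes ever fits:
  P6 cannot run: need (4, 0, 0, 11) vs free (7, 7, 7, 10) (insufficient r1)
  P3 cannot run: need (7, 5, 4, 11) vs free (7, 7, 7, 10) (insufficient r1)


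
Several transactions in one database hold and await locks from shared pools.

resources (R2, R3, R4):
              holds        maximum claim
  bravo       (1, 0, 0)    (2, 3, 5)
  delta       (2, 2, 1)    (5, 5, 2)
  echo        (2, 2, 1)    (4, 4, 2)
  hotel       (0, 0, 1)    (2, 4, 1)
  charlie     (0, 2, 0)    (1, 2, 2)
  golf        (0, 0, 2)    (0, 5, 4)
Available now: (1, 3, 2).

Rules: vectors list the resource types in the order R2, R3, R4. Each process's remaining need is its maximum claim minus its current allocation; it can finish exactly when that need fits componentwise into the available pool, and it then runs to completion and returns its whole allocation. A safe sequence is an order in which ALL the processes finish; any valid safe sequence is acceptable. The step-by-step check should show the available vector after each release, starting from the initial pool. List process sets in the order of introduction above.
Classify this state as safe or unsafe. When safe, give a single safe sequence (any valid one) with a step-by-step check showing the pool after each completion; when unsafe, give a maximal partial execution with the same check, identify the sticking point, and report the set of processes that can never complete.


The state is UNSAFE.
Key observation: after charlie, golf the pool peaks at (1, 5, 4), and each blocked process is short somewhere: bravo on R4; delta on R2; echo on R2; hotel on R2.
A maximal execution: charlie, golf — then nothing else fits. Step-by-step check:
  pool = (1, 3, 2)
  run charlie (needs (1, 0, 2), free (1, 3, 2)); after release of (0, 2, 0) the pool is (1, 5, 2)
  run golf (needs (0, 5, 2), free (1, 5, 2)); after release of (0, 0, 2) the pool is (1, 5, 4)
  bravo cannot run: need (1, 3, 5) vs free (1, 5, 4) (insufficient R4)
  delta cannot run: need (3, 3, 1) vs free (1, 5, 4) (insufficient R2)
  echo cannot run: need (2, 2, 1) vs free (1, 5, 4) (insufficient R2)
  hotel cannot run: need (2, 4, 0) vs free (1, 5, 4) (insufficient R2)
Processes that can never finish: bravo, delta, echo and hotel.


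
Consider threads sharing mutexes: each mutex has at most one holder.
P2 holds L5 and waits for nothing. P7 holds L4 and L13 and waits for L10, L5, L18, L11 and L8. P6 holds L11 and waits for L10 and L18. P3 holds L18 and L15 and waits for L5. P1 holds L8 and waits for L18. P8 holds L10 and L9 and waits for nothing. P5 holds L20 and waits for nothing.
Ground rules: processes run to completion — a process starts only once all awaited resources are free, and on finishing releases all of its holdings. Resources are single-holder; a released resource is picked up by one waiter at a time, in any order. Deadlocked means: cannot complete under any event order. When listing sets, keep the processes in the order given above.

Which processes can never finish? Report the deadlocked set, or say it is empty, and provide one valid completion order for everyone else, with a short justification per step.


No process is deadlocked.
Key observation: although several processes wait, no cycle exists — each chain bottoms out at a free runner.
One completion order for the rest: P2, P3, P1, P8, P6, P5, P7.
Verifying each step:
  P2 waits on nothing -> runs at once and releases L5
  P3 waits on L5 — all released -> runs and releases L18 and L15
  P1 waits on L18 — all released -> runs and releases L8
  P8 waits on nothing -> runs at once and releases L10 and L9
  P6 waits on L10 and L18 — all released -> runs and releases L11
  P5 waits on nothing -> runs at once and releases L20
  P7 waits on L10, L5, L18, L11 and L8 — all released -> runs and releases L4 and L13


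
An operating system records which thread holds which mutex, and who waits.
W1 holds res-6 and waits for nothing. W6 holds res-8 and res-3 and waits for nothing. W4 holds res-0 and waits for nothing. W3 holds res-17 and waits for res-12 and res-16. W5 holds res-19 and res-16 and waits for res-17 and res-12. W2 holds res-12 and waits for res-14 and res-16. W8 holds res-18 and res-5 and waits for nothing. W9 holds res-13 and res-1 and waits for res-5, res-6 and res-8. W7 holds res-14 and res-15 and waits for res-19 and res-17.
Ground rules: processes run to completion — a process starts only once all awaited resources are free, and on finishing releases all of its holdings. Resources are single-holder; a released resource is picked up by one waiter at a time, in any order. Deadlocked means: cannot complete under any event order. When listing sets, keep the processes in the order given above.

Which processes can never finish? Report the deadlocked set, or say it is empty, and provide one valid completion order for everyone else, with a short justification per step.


Deadlocked set: W3, W5, W2 and W7.
Key observation: the knot is the closed ring of waits W3 -> W5 -> W3; W2 and W7 are caught in further circular waits.
The rest can finish in the order W1, W4, W8, W6, W9.
Check, step by step:
  run W1 (it waits on nothing); releases res-6
  run W4 (it waits on nothing); releases res-0
  run W8 (it waits on nothing); releases res-18 and res-5
  run W6 (it waits on nothing); releases res-8 and res-3
  W9: everything it awaited (res-5, res-6 and res-8) is free; runs, freeing res-13 and res-1


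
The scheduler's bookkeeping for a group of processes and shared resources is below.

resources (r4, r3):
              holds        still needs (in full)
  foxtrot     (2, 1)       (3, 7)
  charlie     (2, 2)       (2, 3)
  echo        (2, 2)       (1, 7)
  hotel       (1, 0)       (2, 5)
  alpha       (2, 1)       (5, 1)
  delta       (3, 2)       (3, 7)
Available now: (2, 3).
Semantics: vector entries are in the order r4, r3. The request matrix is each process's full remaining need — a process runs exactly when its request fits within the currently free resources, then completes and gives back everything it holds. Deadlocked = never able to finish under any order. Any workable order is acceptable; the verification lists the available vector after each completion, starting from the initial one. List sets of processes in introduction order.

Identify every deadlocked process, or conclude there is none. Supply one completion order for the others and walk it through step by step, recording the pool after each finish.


Deadlocked set: foxtrot, echo and delta.
Key observation: charlie, hotel, alpha can finish, but then (7, 6) is all there is, and the blocked group's r3 demands exceed it.
The rest can finish in the order charlie, hotel, alpha. Check, step by step:
  pool = (2, 3)
  charlie needs (2, 3) <= (2, 3) -> finishes; pool += (2, 2) = (4, 5)
  hotel needs (2, 5) <= (4, 5) -> finishes; pool += (1, 0) = (5, 5)
  alpha needs (5, 1) <= (5, 5) -> finishes; pool += (2, 1) = (7, 6)
None of the blocked processes ever fits:
  foxtrot cannot run: need (3, 7) vs free (7, 6) (insufficient r3)
  echo cannot run: need (1, 7) vs free (7, 6) (insufficient r3)
  delta cannot run: need (3, 7) vs free (7, 6) (insufficient r3)


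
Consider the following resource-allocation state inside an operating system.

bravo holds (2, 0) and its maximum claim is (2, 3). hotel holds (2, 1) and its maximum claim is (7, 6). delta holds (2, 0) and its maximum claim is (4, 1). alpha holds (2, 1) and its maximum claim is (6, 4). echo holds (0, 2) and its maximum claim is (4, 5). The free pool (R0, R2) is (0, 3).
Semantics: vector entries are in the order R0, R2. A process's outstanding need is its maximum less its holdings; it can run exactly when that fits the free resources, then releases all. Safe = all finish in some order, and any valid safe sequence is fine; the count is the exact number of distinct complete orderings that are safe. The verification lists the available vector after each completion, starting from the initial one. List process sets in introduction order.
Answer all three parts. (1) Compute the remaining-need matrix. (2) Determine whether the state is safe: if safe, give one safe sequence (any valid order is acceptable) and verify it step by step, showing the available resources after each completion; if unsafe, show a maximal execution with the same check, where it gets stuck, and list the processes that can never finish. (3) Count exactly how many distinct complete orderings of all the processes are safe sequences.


(1) Need matrix, components ordered R0, R2:
  bravo: (0, 3)
  hotel: (5, 5)
  delta: (2, 1)
  alpha: (4, 3)
  echo: (4, 3)
(2) SAFE. One safe sequence: bravo, delta, echo, alpha, hotel.
Key observation: bravo is the earliest step where a requested resource binds exactly: need (0, 3), pool (0, 3) at its turn.
Walking it through:
  pool = (0, 3)
  bravo: need (0, 3) fits (0, 3); releases (2, 0), pool now (2, 3)
  delta: need (2, 1) fits (2, 3); releases (2, 0), pool now (4, 3)
  echo: need (4, 3) fits (4, 3); releases (0, 2), pool now (4, 5)
  alpha: need (4, 3) fits (4, 5); releases (2, 1), pool now (6, 6)
  hotel: need (5, 5) fits (6, 6); releases (2, 1), pool now (8, 7)
(3) Precisely 2 of the possible complete orderings are safe sequences.


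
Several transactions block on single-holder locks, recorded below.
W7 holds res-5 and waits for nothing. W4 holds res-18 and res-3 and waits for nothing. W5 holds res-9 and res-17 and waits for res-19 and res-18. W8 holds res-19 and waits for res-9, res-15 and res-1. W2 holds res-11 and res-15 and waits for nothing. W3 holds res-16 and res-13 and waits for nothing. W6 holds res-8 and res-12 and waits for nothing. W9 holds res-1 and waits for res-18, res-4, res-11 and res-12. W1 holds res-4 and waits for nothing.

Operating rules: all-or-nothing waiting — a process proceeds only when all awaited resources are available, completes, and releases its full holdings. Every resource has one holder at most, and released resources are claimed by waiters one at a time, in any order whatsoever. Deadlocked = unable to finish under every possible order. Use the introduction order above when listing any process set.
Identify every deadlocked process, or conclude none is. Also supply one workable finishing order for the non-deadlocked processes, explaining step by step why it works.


The deadlocked set is W5 and W8.
Key observation: the wait chain closes on itself along W5 -> W8 -> W5; no other process is dragged down with it.
A valid finishing order for the others: W4, W7, W6, W2, W3, W1, W9.
Step-by-step check:
  W4: no waits; runs immediately, freeing res-18 and res-3
  W7: no waits; runs immediately, freeing res-5
  W6: no waits; runs immediately, freeing res-8 and res-12
  W2: no waits; runs immediately, freeing res-11 and res-15
  W3: no waits; runs immediately, freeing res-16 and res-13
  W1: no waits; runs immediately, freeing res-4
  W9: everything it awaited (res-18, res-4, res-11 and res-12) is free; runs, freeing res-1


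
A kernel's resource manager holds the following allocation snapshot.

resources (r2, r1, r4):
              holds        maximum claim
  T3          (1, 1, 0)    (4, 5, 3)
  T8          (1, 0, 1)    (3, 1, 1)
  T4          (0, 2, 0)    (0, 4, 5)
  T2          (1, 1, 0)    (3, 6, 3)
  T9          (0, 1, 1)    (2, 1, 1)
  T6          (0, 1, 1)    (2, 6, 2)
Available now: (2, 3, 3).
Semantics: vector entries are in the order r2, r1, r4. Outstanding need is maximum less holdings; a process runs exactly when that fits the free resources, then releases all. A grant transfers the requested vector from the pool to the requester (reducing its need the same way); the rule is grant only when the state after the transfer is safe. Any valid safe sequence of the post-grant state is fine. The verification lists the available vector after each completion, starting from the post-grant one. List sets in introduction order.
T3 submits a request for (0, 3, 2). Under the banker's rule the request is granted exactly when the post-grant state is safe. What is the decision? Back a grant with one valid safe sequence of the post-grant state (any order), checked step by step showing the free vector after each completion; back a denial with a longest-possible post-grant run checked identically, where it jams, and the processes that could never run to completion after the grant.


GRANT: granting preserves safety; a valid post-grant sequence is T9, T8, T3, T4, T2, T6.
Key observation: the transfer keeps a workable pool ((2, 0, 1)); T9 starts the safe sequence.
Step-by-step check of the post-grant state:
  pool = (2, 0, 1)
  run T9 (needs (2, 0, 0), free (2, 0, 1)); after release of (0, 1, 1) the pool is (2, 1, 2)
  run T8 (needs (2, 1, 0), free (2, 1, 2)); after release of (1, 0, 1) the pool is (3, 1, 3)
  run T3 (needs (3, 1, 1), free (3, 1, 3)); after release of (1, 4, 2) the pool is (4, 5, 5)
  run T4 (needs (0, 2, 5), free (4, 5, 5)); after release of (0, 2, 0) the pool is (4, 7, 5)
  run T2 (needs (2, 5, 3), free (4, 7, 5)); after release of (1, 1, 0) the pool is (5, 8, 5)
  run T6 (needs (2, 5, 1), free (5, 8, 5)); after release of (0, 1, 1) the pool is (5, 9, 6)


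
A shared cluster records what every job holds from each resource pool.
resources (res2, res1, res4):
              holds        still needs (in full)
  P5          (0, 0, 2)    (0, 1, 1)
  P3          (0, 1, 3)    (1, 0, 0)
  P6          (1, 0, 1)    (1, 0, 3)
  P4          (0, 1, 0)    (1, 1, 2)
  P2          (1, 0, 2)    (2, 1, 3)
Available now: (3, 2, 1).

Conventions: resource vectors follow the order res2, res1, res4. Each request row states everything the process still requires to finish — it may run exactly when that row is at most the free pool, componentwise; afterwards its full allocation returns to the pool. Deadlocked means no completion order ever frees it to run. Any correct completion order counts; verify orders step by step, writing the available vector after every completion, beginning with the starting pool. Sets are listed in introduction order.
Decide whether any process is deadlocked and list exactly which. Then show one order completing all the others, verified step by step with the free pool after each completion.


The deadlocked set is empty.
Key observation: beginning at P5, releases accumulate fast enough that every process eventually fits.
One completion order for the rest: P5, P2, P3, P4, P6. Verifying each step:
  pool = (3, 2, 1)
  run P5 (needs (0, 1, 1), free (3, 2, 1)); after release of (0, 0, 2) the pool is (3, 2, 3)
  run P2 (needs (2, 1, 3), free (3, 2, 3)); after release of (1, 0, 2) the pool is (4, 2, 5)
  run P3 (needs (1, 0, 0), free (4, 2, 5)); after release of (0, 1, 3) the pool is (4, 3, 8)
  run P4 (needs (1, 1, 2), free (4, 3, 8)); after release of (0, 1, 0) the pool is (4, 4, 8)
  run P6 (needs (1, 0, 3), free (4, 4, 8)); after release of (1, 0, 1) the pool is (5, 4, 9)


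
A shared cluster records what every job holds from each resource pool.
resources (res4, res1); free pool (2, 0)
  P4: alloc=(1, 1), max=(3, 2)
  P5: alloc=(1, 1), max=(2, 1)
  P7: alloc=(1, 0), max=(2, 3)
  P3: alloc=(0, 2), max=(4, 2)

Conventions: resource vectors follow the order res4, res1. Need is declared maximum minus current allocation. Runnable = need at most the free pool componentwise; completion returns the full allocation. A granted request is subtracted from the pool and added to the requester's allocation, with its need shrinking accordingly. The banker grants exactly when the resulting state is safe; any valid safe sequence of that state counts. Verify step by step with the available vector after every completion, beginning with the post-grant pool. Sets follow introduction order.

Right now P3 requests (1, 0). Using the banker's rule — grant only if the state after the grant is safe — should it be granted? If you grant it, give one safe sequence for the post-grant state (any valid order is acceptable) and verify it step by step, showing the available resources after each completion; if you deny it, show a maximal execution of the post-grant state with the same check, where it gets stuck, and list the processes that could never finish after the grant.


GRANT — the state after the grant stays safe, e.g. via P5, P4, P3, P7.
Key observation: even at the reduced pool (1, 0), P5 fits immediately, so safety survives the grant.
Check on the post-grant state, step by step:
  pool = (1, 0)
  P5 needs (1, 0) <= (1, 0) -> finishes; pool += (1, 1) = (2, 1)
  P4 needs (2, 1) <= (2, 1) -> finishes; pool += (1, 1) = (3, 2)
  P3 needs (3, 0) <= (3, 2) -> finishes; pool += (1, 2) = (4, 4)
  P7 needs (1, 3) <= (4, 4) -> finishes; pool += (1, 0) = (5, 4)


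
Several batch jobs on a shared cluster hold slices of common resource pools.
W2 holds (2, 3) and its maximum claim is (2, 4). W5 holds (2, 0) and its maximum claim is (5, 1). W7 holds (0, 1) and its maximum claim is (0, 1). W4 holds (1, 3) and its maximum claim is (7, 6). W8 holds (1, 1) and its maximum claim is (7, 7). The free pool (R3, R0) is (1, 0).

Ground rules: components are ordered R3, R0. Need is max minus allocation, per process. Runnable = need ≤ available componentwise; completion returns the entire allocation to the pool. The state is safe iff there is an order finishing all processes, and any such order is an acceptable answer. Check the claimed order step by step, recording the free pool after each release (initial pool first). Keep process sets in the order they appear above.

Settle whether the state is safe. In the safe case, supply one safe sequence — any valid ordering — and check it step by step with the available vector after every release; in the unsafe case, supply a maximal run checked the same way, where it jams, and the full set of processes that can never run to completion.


UNSAFE.
Key observation: W7, W2, W5 can finish, but then (5, 4) is all there is, and the blocked group's R3 demands exceed it.
Going as far as possible: W7, W2, W5; after that, nothing fits. Step-by-step check:
  pool = (1, 0)
  W7 needs (0, 0) <= (1, 0) -> finishes; pool += (0, 1) = (1, 1)
  W2 needs (0, 1) <= (1, 1) -> finishes; pool += (2, 3) = (3, 4)
  W5 needs (3, 1) <= (3, 4) -> finishes; pool += (2, 0) = (5, 4)
  W4 still needs (6, 3) but only (5, 4) is free — short on R3
  W8 still needs (6, 6) but only (5, 4) is free — short on R3 and R0
Processes that can never finish: W4 and W8.


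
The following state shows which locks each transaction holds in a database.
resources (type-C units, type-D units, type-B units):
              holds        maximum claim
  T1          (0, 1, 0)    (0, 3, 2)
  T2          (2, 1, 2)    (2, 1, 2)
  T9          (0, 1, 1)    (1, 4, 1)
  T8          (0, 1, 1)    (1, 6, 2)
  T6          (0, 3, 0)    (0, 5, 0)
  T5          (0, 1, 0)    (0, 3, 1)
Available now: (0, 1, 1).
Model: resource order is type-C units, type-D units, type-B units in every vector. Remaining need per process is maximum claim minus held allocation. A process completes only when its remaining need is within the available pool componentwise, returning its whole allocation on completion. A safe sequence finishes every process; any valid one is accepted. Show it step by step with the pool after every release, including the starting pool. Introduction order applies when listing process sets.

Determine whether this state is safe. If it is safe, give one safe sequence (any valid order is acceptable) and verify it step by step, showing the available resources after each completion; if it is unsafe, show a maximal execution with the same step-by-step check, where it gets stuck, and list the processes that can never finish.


SAFE, for example via the order T2, T6, T8, T5, T9, T1.
Key observation: T6 is the earliest step where a requested resource binds exactly: need (0, 2, 0), pool (2, 2, 3) at its turn.
Step-by-step check:
  pool = (0, 1, 1)
  run T2 (needs (0, 0, 0), free (0, 1, 1)); after release of (2, 1, 2) the pool is (2, 2, 3)
  run T6 (needs (0, 2, 0), free (2, 2, 3)); after release of (0, 3, 0) the pool is (2, 5, 3)
  run T8 (needs (1, 5, 1), free (2, 5, 3)); after release of (0, 1, 1) the pool is (2, 6, 4)
  run T5 (needs (0, 2, 1), free (2, 6, 4)); after release of (0, 1, 0) the pool is (2, 7, 4)
  run T9 (needs (1, 3, 0), free (2, 7, 4)); after release of (0, 1, 1) the pool is (2, 8, 5)
  run T1 (needs (0, 2, 2), free (2, 8, 5)); after release of (0, 1, 0) the pool is (2, 9, 5)


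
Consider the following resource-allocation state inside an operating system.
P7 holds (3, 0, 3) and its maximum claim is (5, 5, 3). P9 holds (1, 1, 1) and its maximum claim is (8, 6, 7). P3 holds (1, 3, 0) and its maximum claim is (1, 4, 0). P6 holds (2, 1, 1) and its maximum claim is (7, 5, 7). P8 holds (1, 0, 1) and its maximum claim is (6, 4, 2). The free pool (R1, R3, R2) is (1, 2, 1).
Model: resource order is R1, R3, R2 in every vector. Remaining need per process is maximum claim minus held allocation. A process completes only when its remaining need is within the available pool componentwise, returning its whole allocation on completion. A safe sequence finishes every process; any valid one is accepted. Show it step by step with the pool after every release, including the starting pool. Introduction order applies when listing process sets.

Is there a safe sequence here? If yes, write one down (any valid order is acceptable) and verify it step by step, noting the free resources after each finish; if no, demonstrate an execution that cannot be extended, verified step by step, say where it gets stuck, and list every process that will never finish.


The state is UNSAFE.
Key observation: the pool after P3, P7, P8 is (6, 5, 5); every surviving request exceeds it in R2, so progress ends there.
The run P3, P7, P8 cannot be extended any further. Walking it through:
  pool = (1, 2, 1)
  P3 needs (0, 1, 0) <= (1, 2, 1) -> finishes; pool += (1, 3, 0) = (2, 5, 1)
  P7 needs (2, 5, 0) <= (2, 5, 1) -> finishes; pool += (3, 0, 3) = (5, 5, 4)
  P8 needs (5, 4, 1) <= (5, 5, 4) -> finishes; pool += (1, 0, 1) = (6, 5, 5)
  blocked: P9 wants (7, 5, 6), pool (6, 5, 5) — not enough R1 and R2
  blocked: P6 wants (5, 4, 6), pool (6, 5, 5) — not enough R2
Permanently blocked: P9 and P6.


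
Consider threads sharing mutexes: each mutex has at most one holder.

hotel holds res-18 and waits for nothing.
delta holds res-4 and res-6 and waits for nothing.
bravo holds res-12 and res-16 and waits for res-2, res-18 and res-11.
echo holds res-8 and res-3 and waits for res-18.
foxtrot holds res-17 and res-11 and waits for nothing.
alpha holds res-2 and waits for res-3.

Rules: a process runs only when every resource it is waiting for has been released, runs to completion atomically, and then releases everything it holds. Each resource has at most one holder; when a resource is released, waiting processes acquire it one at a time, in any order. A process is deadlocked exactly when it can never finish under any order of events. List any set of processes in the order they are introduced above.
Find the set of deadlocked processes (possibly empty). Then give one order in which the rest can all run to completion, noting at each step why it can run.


No process is deadlocked.
Key observation: every chain of waits terminates; starting from the processes that wait on nothing, all the rest unlock in turn.
The rest can finish in the order hotel, foxtrot, delta, echo, alpha, bravo.
Step-by-step check:
  run hotel (it waits on nothing); releases res-18
  run foxtrot (it waits on nothing); releases res-17 and res-11
  run delta (it waits on nothing); releases res-4 and res-6
  echo: everything it awaited (res-18) is free; runs, freeing res-8 and res-3
  alpha: everything it awaited (res-3) is free; runs, freeing res-2
  bravo: everything it awaited (res-2, res-18 and res-11) is free; runs, freeing res-12 and res-16


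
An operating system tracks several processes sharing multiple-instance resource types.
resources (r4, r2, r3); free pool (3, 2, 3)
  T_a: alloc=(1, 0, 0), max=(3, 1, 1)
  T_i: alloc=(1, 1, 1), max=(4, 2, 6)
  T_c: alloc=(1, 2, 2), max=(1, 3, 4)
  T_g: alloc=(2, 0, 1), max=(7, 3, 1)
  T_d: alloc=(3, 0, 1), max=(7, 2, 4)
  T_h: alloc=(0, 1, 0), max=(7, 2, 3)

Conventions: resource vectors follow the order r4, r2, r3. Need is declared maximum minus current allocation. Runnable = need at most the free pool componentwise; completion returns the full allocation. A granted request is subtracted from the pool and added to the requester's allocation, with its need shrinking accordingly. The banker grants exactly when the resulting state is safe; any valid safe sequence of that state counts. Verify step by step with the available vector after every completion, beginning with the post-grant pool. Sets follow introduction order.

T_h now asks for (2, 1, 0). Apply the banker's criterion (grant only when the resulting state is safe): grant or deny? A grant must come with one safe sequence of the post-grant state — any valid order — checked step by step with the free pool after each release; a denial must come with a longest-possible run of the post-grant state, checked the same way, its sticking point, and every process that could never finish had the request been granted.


GRANT: granting preserves safety; a valid post-grant sequence is T_c, T_a, T_i, T_d, T_h, T_g.
Key observation: after the grant the pool drops to (1, 1, 3), which still lets T_c finish first and unwind the rest.
Step-by-step check of the post-grant state:
  pool = (1, 1, 3)
  T_c: need (0, 1, 2) fits (1, 1, 3); releases (1, 2, 2), pool now (2, 3, 5)
  T_a: need (2, 1, 1) fits (2, 3, 5); releases (1, 0, 0), pool now (3, 3, 5)
  T_i: need (3, 1, 5) fits (3, 3, 5); releases (1, 1, 1), pool now (4, 4, 6)
  T_d: need (4, 2, 3) fits (4, 4, 6); releases (3, 0, 1), pool now (7, 4, 7)
  T_h: need (5, 0, 3) fits (7, 4, 7); releases (2, 2, 0), pool now (9, 6, 7)
  T_g: need (5, 3, 0) fits (9, 6, 7); releases (2, 0, 1), pool now (11, 6, 8)


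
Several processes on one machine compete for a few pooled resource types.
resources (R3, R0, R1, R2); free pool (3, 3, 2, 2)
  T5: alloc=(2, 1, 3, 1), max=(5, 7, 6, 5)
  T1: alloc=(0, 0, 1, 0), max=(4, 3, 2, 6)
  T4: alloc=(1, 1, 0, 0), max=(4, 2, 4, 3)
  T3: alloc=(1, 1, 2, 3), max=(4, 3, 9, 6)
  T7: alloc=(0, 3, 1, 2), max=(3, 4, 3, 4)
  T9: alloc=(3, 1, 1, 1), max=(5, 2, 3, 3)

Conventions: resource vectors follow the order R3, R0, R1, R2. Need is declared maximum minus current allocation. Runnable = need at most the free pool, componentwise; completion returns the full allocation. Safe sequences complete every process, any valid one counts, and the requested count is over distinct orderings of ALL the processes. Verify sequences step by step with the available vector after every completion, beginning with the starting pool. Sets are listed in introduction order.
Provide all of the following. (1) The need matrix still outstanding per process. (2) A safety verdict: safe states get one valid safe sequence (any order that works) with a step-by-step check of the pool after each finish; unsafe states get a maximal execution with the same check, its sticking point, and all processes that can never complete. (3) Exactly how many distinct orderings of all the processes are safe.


(1) Need matrix, components ordered R3, R0, R1, R2:
  T5: (3, 6, 3, 4)
  T1: (4, 3, 1, 6)
  T4: (3, 1, 4, 3)
  T3: (3, 2, 7, 3)
  T7: (3, 1, 2, 2)
  T9: (2, 1, 2, 2)
(2) SAFE — a valid safe sequence is T7, T5, T9, T4, T3, T1.
Key observation: reading the order forward, T7 is the first process whose need (3, 1, 2, 2) meets the free pool (3, 3, 2, 2) exactly on a resource it requests.
Check, step by step:
  pool = (3, 3, 2, 2)
  T7 needs (3, 1, 2, 2) <= (3, 3, 2, 2) -> finishes; pool += (0, 3, 1, 2) = (3, 6, 3, 4)
  T5 needs (3, 6, 3, 4) <= (3, 6, 3, 4) -> finishes; pool += (2, 1, 3, 1) = (5, 7, 6, 5)
  T9 needs (2, 1, 2, 2) <= (5, 7, 6, 5) -> finishes; pool += (3, 1, 1, 1) = (8, 8, 7, 6)
  T4 needs (3, 1, 4, 3) <= (8, 8, 7, 6) -> finishes; pool += (1, 1, 0, 0) = (9, 9, 7, 6)
  T3 needs (3, 2, 7, 3) <= (9, 9, 7, 6) -> finishes; pool += (1, 1, 2, 3) = (10, 10, 9, 9)
  T1 needs (4, 3, 1, 6) <= (10, 10, 9, 9) -> finishes; pool += (0, 0, 1, 0) = (10, 10, 10, 9)
(3) Exactly 24 of the possible complete orderings are safe sequences.
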